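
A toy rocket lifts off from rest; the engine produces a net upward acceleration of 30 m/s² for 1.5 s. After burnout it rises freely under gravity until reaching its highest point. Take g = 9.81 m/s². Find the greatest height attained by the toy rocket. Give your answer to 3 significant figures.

137 m

Phase 1 (powered ascent): v₀ = 0 m/s, a = 30 m/s².
v = v₀ + at = 0 + (30)(1.5) = 45.0 m/s
Δx = v₀t + ½at² = 0·1.5 + 0.5·30·1.5² = 33.8 m

Phase 2 (coasting upward): v₀ = 45.0 m/s, a = -9.81 m/s².
v = v₀ + at → t = (0 − 45.0) / -9.81 = 4.59 s
v² = v₀² + 2aΔx → Δx = (0² − 45.0²)/(2·-9.81) = 103 m
Maximum height = 33.8 + 103 = 137 m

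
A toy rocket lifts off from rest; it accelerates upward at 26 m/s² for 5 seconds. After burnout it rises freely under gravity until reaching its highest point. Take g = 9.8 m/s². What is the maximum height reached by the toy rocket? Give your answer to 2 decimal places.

1187.24 m

Phase 1 (powered ascent): v₀ = 0 m/s, a = 26 m/s².
v = v₀ + at = 0 + (26)(5) = 130 m/s
Δx = v₀t + ½at² = 0·5 + 0.5·26·5² = 325 m

Phase 2 (coasting upward): v₀ = 130 m/s, a = -9.8 m/s².
v = v₀ + at → t = (0 − 130) / -9.8 = 13.3 s
v² = v₀² + 2aΔx → Δx = (0² − 130²)/(2·-9.8) = 862 m
Maximum height = 325 + 862 = 1190 m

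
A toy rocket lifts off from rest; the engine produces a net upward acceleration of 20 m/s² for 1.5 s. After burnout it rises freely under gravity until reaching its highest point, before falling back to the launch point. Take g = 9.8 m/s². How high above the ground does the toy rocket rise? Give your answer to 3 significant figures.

68.4 m

Phase 1 (powered ascent): v₀ = 0 m/s, a = 20 m/s².
v = v₀ + at = 0 + (20)(1.5) = 30.0 m/s
Δx = v₀t + ½at² = 0·1.5 + 0.5·20·1.5² = 22.5 m

Phase 2 (coasting upward): v₀ = 30.0 m/s, a = -9.8 m/s².
v = v₀ + at → t = (0 − 30.0) / -9.8 = 3.06 s
v² = v₀² + 2aΔx → Δx = (0² − 30.0²)/(2·-9.8) = 45.9 m
Maximum height = 22.5 + 45.9 = 68.4 m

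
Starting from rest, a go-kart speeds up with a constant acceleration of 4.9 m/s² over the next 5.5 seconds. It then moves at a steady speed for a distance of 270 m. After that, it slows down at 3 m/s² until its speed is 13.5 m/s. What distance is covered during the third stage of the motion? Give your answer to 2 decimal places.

90.68 m

Phase 1 (accelerating): v₀ = 0 m/s, a = 4.9 m/s².
v = v₀ + at = 0 + (4.9)(5.5) = 27.0 m/s
Δx = v₀t + ½at² = 0·5.5 + 0.5·4.9·5.5² = 74.1 m

Phase 2 (constant speed): v₀ = 27.0 m/s, a = 0 m/s².
Constant speed: t = d/v = 270/27.0 = 10.0 s

Phase 3 (decelerating): v₀ = 27.0 m/s, a = -3 m/s².
v = v₀ + at → t = (13.5 − 27.0) / -3 = 4.48 s
v² = v₀² + 2aΔx → Δx = (13.5² − 27.0²)/(2·-3) = 90.7 m
Distance in phase 3 = 90.7 m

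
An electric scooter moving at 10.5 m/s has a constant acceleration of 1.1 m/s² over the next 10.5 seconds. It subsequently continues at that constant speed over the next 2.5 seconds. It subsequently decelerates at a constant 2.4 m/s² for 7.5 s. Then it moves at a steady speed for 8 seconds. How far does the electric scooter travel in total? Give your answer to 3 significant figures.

Phase 1 (accelerating): v₀ = 10.5 m/s, a = 1.1 m/s².
v = v₀ + at = 10.5 + (1.1)(10.5) = 22.1 m/s
Δx = v₀t + ½at² = 10.5·10.5 + 0.5·1.1·10.5² = 171 m

Phase 2 (constant speed): v₀ = 22.1 m/s, a = 0 m/s².
v = v₀ + at = 22.1 + (0)(2.5) = 22.1 m/s
Δx = v₀t + ½at² = 22.1·2.5 + 0.5·0·2.5² = 55.1 m

Phase 3 (decelerating): v₀ = 22.1 m/s, a = -2.4 m/s².
v = v₀ + at = 22.1 + (-2.4)(7.5) = 4.05 m/s
Δx = v₀t + ½at² = 22.1·7.5 + 0.5·-2.4·7.5² = 97.9 m

Phase 4 (constant speed): v₀ = 4.05 m/s, a = 0 m/s².
v = v₀ + at = 4.05 + (0)(8) = 4.05 m/s
Δx = v₀t + ½at² = 4.05·8 + 0.5·0·8² = 32.4 m
Total distance = 171 + 55.1 + 97.9 + 32.4 = 356 m

356 m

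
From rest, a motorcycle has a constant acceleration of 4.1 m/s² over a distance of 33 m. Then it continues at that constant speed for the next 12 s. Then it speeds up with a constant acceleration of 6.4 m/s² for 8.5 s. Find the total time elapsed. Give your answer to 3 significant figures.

24.5 s

Phase 1 (accelerating): v₀ = 0 m/s, a = 4.1 m/s².
v² = v₀² + 2aΔx = 0² + 2·4.1·33 = 271 → v = 16.4 m/s
t = (v − v₀)/a = (16.4 − 0)/4.1 = 4.01 s

Phase 2 (constant speed): v₀ = 16.4 m/s, a = 0 m/s².
v = v₀ + at = 16.4 + (0)(12) = 16.4 m/s
Δx = v₀t + ½at² = 16.4·12 + 0.5·0·12² = 197 m

Phase 3 (accelerating): v₀ = 16.4 m/s, a = 6.4 m/s².
v = v₀ + at = 16.4 + (6.4)(8.5) = 70.8 m/s
Δx = v₀t + ½at² = 16.4·8.5 + 0.5·6.4·8.5² = 371 m
Total time = 4.01 + 12.0 + 8.50 = 24.5 s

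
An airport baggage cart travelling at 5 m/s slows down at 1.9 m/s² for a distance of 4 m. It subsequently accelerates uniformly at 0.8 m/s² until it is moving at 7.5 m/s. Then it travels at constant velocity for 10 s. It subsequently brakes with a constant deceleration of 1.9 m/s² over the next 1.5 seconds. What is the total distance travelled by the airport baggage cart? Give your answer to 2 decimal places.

Phase 1 (decelerating): v₀ = 5.00 m/s, a = -1.9 m/s².
v² = v₀² + 2aΔx = 5.00² + 2·-1.9·4 = 9.80 → v = 3.13 m/s
t = (v − v₀)/a = (3.13 − 5.00)/-1.9 = 0.984 s

Phase 2 (accelerating): v₀ = 3.13 m/s, a = 0.8 m/s².
v = v₀ + at → t = (7.5 − 3.13) / 0.8 = 5.46 s
v² = v₀² + 2aΔx → Δx = (7.5² − 3.13²)/(2·0.8) = 29.0 m

Phase 3 (constant speed): v₀ = 7.50 m/s, a = 0 m/s².
v = v₀ + at = 7.50 + (0)(10) = 7.50 m/s
Δx = v₀t + ½at² = 7.50·10 + 0.5·0·10² = 75.0 m

Phase 4 (decelerating): v₀ = 7.50 m/s, a = -1.9 m/s².
v = v₀ + at = 7.50 + (-1.9)(1.5) = 4.65 m/s
Δx = v₀t + ½at² = 7.50·1.5 + 0.5·-1.9·1.5² = 9.11 m
Total distance = 4.00 + 29.0 + 75.0 + 9.11 = 117 m

117.14 m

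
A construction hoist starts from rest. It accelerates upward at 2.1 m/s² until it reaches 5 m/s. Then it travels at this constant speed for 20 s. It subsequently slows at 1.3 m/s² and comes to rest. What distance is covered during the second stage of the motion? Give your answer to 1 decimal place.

100.0 m

Phase 1 (accelerating): v₀ = 0 m/s, a = 2.1 m/s².
v = v₀ + at → t = (5 − 0) / 2.1 = 2.38 s
v² = v₀² + 2aΔx → Δx = (5² − 0²)/(2·2.1) = 5.95 m

Phase 2 (constant speed): v₀ = 5.00 m/s, a = 0 m/s².
v = v₀ + at = 5.00 + (0)(20) = 5.00 m/s
Δx = v₀t + ½at² = 5.00·20 + 0.5·0·20² = 100 m
Distance in phase 2 = 100 m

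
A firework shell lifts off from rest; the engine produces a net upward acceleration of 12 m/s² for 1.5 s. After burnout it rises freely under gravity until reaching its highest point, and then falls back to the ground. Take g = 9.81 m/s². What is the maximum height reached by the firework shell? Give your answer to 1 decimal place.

30.0 m

Phase 1 (powered ascent): v₀ = 0 m/s, a = 12 m/s².
v = v₀ + at = 0 + (12)(1.5) = 18.0 m/s
Δx = v₀t + ½at² = 0·1.5 + 0.5·12·1.5² = 13.5 m

Phase 2 (coasting upward): v₀ = 18.0 m/s, a = -9.81 m/s².
v = v₀ + at → t = (0 − 18.0) / -9.81 = 1.83 s
v² = v₀² + 2aΔx → Δx = (0² − 18.0²)/(2·-9.81) = 16.5 m
Maximum height = 13.5 + 16.5 = 30.0 m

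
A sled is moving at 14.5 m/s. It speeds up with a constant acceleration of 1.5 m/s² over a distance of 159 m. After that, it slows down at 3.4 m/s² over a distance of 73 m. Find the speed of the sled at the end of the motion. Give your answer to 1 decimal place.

13.8 m/s

Phase 1 (accelerating): v₀ = 14.5 m/s, a = 1.5 m/s².
v² = v₀² + 2aΔx = 14.5² + 2·1.5·159 = 687 → v = 26.2 m/s
t = (v − v₀)/a = (26.2 − 14.5)/1.5 = 7.81 s

Phase 2 (decelerating): v₀ = 26.2 m/s, a = -3.4 m/s².
v² = v₀² + 2aΔx = 26.2² + 2·-3.4·73 = 191 → v = 13.8 m/s
t = (v − v₀)/a = (13.8 − 26.2)/-3.4 = 3.65 s
Final speed = 13.8 m/s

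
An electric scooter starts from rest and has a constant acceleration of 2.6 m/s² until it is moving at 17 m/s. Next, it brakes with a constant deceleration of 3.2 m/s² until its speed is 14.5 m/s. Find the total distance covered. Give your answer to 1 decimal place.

67.9 m

Phase 1 (accelerating): v₀ = 0 m/s, a = 2.6 m/s².
v = v₀ + at → t = (17 − 0) / 2.6 = 6.54 s
v² = v₀² + 2aΔx → Δx = (17² − 0²)/(2·2.6) = 55.6 m

Phase 2 (decelerating): v₀ = 17.0 m/s, a = -3.2 m/s².
v = v₀ + at → t = (14.5 − 17.0) / -3.2 = 0.781 s
v² = v₀² + 2aΔx → Δx = (14.5² − 17.0²)/(2·-3.2) = 12.3 m
Total distance = 55.6 + 12.3 = 67.9 m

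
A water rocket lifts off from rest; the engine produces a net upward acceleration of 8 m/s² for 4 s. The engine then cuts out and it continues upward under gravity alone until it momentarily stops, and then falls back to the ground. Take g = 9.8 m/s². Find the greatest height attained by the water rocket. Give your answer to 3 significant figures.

Phase 1 (powered ascent): v₀ = 0 m/s, a = 8 m/s².
v = v₀ + at = 0 + (8)(4) = 32.0 m/s
Δx = v₀t + ½at² = 0·4 + 0.5·8·4² = 64.0 m

Phase 2 (coasting upward): v₀ = 32.0 m/s, a = -9.8 m/s².
v = v₀ + at → t = (0 − 32.0) / -9.8 = 3.27 s
v² = v₀² + 2aΔx → Δx = (0² − 32.0²)/(2·-9.8) = 52.2 m
Maximum height = 64.0 + 52.2 = 116 m

116 m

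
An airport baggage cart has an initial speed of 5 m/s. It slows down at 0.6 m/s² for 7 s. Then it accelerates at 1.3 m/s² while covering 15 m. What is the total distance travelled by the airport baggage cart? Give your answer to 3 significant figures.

35.3 m

Phase 1 (decelerating): v₀ = 5.00 m/s, a = -0.6 m/s².
v = v₀ + at = 5.00 + (-0.6)(7) = 0.800 m/s
Δx = v₀t + ½at² = 5.00·7 + 0.5·-0.6·7² = 20.3 m

Phase 2 (accelerating): v₀ = 0.800 m/s, a = 1.3 m/s².
v² = v₀² + 2aΔx = 0.800² + 2·1.3·15 = 39.6 → v = 6.30 m/s
t = (v − v₀)/a = (6.30 − 0.800)/1.3 = 4.23 s
Total distance = 20.3 + 15.0 = 35.3 m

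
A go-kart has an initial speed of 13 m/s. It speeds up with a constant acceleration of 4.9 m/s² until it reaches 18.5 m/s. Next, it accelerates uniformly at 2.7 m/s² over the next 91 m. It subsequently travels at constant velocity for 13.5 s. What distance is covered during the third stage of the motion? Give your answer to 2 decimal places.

389.79 m

Phase 1 (accelerating): v₀ = 13.0 m/s, a = 4.9 m/s².
v = v₀ + at → t = (18.5 − 13.0) / 4.9 = 1.12 s
v² = v₀² + 2aΔx → Δx = (18.5² − 13.0²)/(2·4.9) = 17.7 m

Phase 2 (accelerating): v₀ = 18.5 m/s, a = 2.7 m/s².
v² = v₀² + 2aΔx = 18.5² + 2·2.7·91 = 834 → v = 28.9 m/s
t = (v − v₀)/a = (28.9 − 18.5)/2.7 = 3.84 s

Phase 3 (constant speed): v₀ = 28.9 m/s, a = 0 m/s².
v = v₀ + at = 28.9 + (0)(13.5) = 28.9 m/s
Δx = v₀t + ½at² = 28.9·13.5 + 0.5·0·13.5² = 390 m
Distance in phase 3 = 390 m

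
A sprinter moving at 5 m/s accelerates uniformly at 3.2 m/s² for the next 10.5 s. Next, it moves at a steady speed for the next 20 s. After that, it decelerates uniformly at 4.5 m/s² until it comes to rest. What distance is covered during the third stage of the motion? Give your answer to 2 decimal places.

Phase 1 (accelerating): v₀ = 5.00 m/s, a = 3.2 m/s².
v = v₀ + at = 5.00 + (3.2)(10.5) = 38.6 m/s
Δx = v₀t + ½at² = 5.00·10.5 + 0.5·3.2·10.5² = 229 m

Phase 2 (constant speed): v₀ = 38.6 m/s, a = 0 m/s².
v = v₀ + at = 38.6 + (0)(20) = 38.6 m/s
Δx = v₀t + ½at² = 38.6·20 + 0.5·0·20² = 772 m

Phase 3 (decelerating): v₀ = 38.6 m/s, a = -4.5 m/s².
v = v₀ + at → t = (0 − 38.6) / -4.5 = 8.58 s
v² = v₀² + 2aΔx → Δx = (0² − 38.6²)/(2·-4.5) = 166 m
Distance in phase 3 = 166 m

165.55 m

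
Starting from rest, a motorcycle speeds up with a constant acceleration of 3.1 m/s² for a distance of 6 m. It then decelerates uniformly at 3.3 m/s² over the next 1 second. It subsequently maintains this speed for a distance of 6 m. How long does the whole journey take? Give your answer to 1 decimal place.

5.1 s

Phase 1 (accelerating): v₀ = 0 m/s, a = 3.1 m/s².
v² = v₀² + 2aΔx = 0² + 2·3.1·6 = 37.2 → v = 6.10 m/s
t = (v − v₀)/a = (6.10 − 0)/3.1 = 1.97 s

Phase 2 (decelerating): v₀ = 6.10 m/s, a = -3.3 m/s².
v = v₀ + at = 6.10 + (-3.3)(1) = 2.80 m/s
Δx = v₀t + ½at² = 6.10·1 + 0.5·-3.3·1² = 4.45 m

Phase 3 (constant speed): v₀ = 2.80 m/s, a = 0 m/s².
Constant speed: t = d/v = 6/2.80 = 2.14 s
Total time = 1.97 + 1.00 + 2.14 = 5.11 s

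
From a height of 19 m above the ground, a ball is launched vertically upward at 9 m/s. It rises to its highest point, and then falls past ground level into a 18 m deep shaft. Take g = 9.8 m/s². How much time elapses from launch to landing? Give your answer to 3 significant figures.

3.82 s

Phase 1 (rising): v₀ = 9.00 m/s, a = -9.8 m/s².
v = v₀ + at → t = (0 − 9.00) / -9.8 = 0.918 s
v² = v₀² + 2aΔx → Δx = (0² − 9.00²)/(2·-9.8) = 4.13 m

Phase 2 (falling): v₀ = 0 m/s, a = -9.8 m/s².
Falls 41.1 m from rest: t = √(2·41.1/9.8) = 2.90 s; v = g·t = 28.4 m/s.
Total time = 0.918 + 2.90 = 3.82 s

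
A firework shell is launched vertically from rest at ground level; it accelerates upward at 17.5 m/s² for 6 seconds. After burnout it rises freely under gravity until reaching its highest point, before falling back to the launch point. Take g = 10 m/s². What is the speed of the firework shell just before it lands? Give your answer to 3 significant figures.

Phase 1 (powered ascent): v₀ = 0 m/s, a = 17.5 m/s².
v = v₀ + at = 0 + (17.5)(6) = 105 m/s
Δx = v₀t + ½at² = 0·6 + 0.5·17.5·6² = 315 m

Phase 2 (coasting upward): v₀ = 105 m/s, a = -10 m/s².
v = v₀ + at → t = (0 − 105) / -10 = 10.5 s
v² = v₀² + 2aΔx → Δx = (0² − 105²)/(2·-10) = 551 m

Phase 3 (free fall): v₀ = 0 m/s, a = -10 m/s².
Falls 866 m from rest: t = √(2·866/10) = 13.2 s; v = g·t = 132 m/s.
Impact speed = 132 m/s

132 m/s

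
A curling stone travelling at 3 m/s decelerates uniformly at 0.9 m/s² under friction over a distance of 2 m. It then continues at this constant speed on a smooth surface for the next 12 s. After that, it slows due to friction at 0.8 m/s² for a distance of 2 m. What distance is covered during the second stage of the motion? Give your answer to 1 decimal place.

Phase 1 (decelerating): v₀ = 3.00 m/s, a = -0.9 m/s².
v² = v₀² + 2aΔx = 3.00² + 2·-0.9·2 = 5.40 → v = 2.32 m/s
t = (v − v₀)/a = (2.32 − 3.00)/-0.9 = 0.751 s

Phase 2 (constant speed): v₀ = 2.32 m/s, a = 0 m/s².
v = v₀ + at = 2.32 + (0)(12) = 2.32 m/s
Δx = v₀t + ½at² = 2.32·12 + 0.5·0·12² = 27.9 m
Distance in phase 2 = 27.9 m

27.9 m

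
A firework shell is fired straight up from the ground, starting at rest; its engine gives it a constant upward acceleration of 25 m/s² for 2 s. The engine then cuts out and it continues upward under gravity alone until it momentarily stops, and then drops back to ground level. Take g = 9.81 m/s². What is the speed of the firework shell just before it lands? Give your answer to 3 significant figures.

59.0 m/s

Phase 1 (powered ascent): v₀ = 0 m/s, a = 25 m/s².
v = v₀ + at = 0 + (25)(2) = 50.0 m/s
Δx = v₀t + ½at² = 0·2 + 0.5·25·2² = 50.0 m

Phase 2 (coasting upward): v₀ = 50.0 m/s, a = -9.81 m/s².
v = v₀ + at → t = (0 − 50.0) / -9.81 = 5.10 s
v² = v₀² + 2aΔx → Δx = (0² − 50.0²)/(2·-9.81) = 127 m

Phase 3 (free fall): v₀ = 0 m/s, a = -9.81 m/s².
Falls 177 m from rest: t = √(2·177/9.81) = 6.01 s; v = g·t = 59.0 m/s.
Impact speed = 59.0 m/s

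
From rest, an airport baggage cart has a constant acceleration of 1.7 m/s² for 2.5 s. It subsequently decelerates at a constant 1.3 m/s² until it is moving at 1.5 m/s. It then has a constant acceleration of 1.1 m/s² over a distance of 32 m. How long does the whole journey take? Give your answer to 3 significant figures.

11.0 s

Phase 1 (accelerating): v₀ = 0 m/s, a = 1.7 m/s².
v = v₀ + at = 0 + (1.7)(2.5) = 4.25 m/s
Δx = v₀t + ½at² = 0·2.5 + 0.5·1.7·2.5² = 5.31 m

Phase 2 (decelerating): v₀ = 4.25 m/s, a = -1.3 m/s².
v = v₀ + at → t = (1.5 − 4.25) / -1.3 = 2.12 s
v² = v₀² + 2aΔx → Δx = (1.5² − 4.25²)/(2·-1.3) = 6.08 m

Phase 3 (accelerating): v₀ = 1.50 m/s, a = 1.1 m/s².
v² = v₀² + 2aΔx = 1.50² + 2·1.1·32 = 72.7 → v = 8.52 m/s
t = (v − v₀)/a = (8.52 − 1.50)/1.1 = 6.38 s
Total time = 2.50 + 2.12 + 6.38 = 11.0 s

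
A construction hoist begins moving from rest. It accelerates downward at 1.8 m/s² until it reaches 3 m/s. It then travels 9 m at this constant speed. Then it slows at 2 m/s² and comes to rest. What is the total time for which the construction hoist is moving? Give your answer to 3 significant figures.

6.17 s

Phase 1 (accelerating): v₀ = 0 m/s, a = 1.8 m/s².
v = v₀ + at → t = (3 − 0) / 1.8 = 1.67 s
v² = v₀² + 2aΔx → Δx = (3² − 0²)/(2·1.8) = 2.50 m

Phase 2 (constant speed): v₀ = 3.00 m/s, a = 0 m/s².
Constant speed: t = d/v = 9/3.00 = 3.00 s

Phase 3 (decelerating): v₀ = 3.00 m/s, a = -2 m/s².
v = v₀ + at → t = (0 − 3.00) / -2 = 1.50 s
v² = v₀² + 2aΔx → Δx = (0² − 3.00²)/(2·-2) = 2.25 m
Total time = 1.67 + 3.00 + 1.50 = 6.17 s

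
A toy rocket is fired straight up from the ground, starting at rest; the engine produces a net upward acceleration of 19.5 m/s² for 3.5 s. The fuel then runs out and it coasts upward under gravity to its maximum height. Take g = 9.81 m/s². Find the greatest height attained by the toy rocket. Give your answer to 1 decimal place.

356.9 m

Phase 1 (powered ascent): v₀ = 0 m/s, a = 19.5 m/s².
v = v₀ + at = 0 + (19.5)(3.5) = 68.2 m/s
Δx = v₀t + ½at² = 0·3.5 + 0.5·19.5·3.5² = 119 m

Phase 2 (coasting upward): v₀ = 68.2 m/s, a = -9.81 m/s².
v = v₀ + at → t = (0 − 68.2) / -9.81 = 6.96 s
v² = v₀² + 2aΔx → Δx = (0² − 68.2²)/(2·-9.81) = 237 m
Maximum height = 119 + 237 = 357 m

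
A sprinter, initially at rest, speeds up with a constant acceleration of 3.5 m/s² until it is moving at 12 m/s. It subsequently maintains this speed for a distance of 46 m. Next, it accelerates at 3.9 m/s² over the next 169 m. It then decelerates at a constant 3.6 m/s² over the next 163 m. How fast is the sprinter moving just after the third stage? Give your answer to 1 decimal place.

Phase 1 (accelerating): v₀ = 0 m/s, a = 3.5 m/s².
v = v₀ + at → t = (12 − 0) / 3.5 = 3.43 s
v² = v₀² + 2aΔx → Δx = (12² − 0²)/(2·3.5) = 20.6 m

Phase 2 (constant speed): v₀ = 12.0 m/s, a = 0 m/s².
Constant speed: t = d/v = 46/12.0 = 3.83 s

Phase 3 (accelerating): v₀ = 12.0 m/s, a = 3.9 m/s².
v² = v₀² + 2aΔx = 12.0² + 2·3.9·169 = 1460 → v = 38.2 m/s
t = (v − v₀)/a = (38.2 − 12.0)/3.9 = 6.73 s
Speed at end of phase 3 = 38.2 m/s

38.2 m/s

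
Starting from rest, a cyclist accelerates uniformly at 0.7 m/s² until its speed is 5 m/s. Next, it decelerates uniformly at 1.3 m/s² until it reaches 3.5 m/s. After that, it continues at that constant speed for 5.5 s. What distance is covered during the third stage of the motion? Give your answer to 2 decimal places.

Phase 1 (accelerating): v₀ = 0 m/s, a = 0.7 m/s².
v = v₀ + at → t = (5 − 0) / 0.7 = 7.14 s
v² = v₀² + 2aΔx → Δx = (5² − 0²)/(2·0.7) = 17.9 m

Phase 2 (decelerating): v₀ = 5.00 m/s, a = -1.3 m/s².
v = v₀ + at → t = (3.5 − 5.00) / -1.3 = 1.15 s
v² = v₀² + 2aΔx → Δx = (3.5² − 5.00²)/(2·-1.3) = 4.90 m

Phase 3 (constant speed): v₀ = 3.50 m/s, a = 0 m/s².
v = v₀ + at = 3.50 + (0)(5.5) = 3.50 m/s
Δx = v₀t + ½at² = 3.50·5.5 + 0.5·0·5.5² = 19.2 m
Distance in phase 3 = 19.2 m

19.25 m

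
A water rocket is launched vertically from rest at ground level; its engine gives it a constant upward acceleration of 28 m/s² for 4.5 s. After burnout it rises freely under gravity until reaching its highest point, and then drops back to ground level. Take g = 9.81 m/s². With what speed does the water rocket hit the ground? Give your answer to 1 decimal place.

146.4 m/s

Phase 1 (powered ascent): v₀ = 0 m/s, a = 28 m/s².
v = v₀ + at = 0 + (28)(4.5) = 126 m/s
Δx = v₀t + ½at² = 0·4.5 + 0.5·28·4.5² = 284 m

Phase 2 (coasting upward): v₀ = 126 m/s, a = -9.81 m/s².
v = v₀ + at → t = (0 − 126) / -9.81 = 12.8 s
v² = v₀² + 2aΔx → Δx = (0² − 126²)/(2·-9.81) = 809 m

Phase 3 (free fall): v₀ = 0 m/s, a = -9.81 m/s².
Falls 1090 m from rest: t = √(2·1090/9.81) = 14.9 s; v = g·t = 146 m/s.
Impact speed = 146 m/s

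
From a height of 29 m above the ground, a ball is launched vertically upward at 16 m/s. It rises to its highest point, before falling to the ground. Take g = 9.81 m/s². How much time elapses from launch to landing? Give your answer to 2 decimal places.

4.56 s

Phase 1 (rising): v₀ = 16.0 m/s, a = -9.81 m/s².
v = v₀ + at → t = (0 − 16.0) / -9.81 = 1.63 s
v² = v₀² + 2aΔx → Δx = (0² − 16.0²)/(2·-9.81) = 13.0 m

Phase 2 (falling): v₀ = 0 m/s, a = -9.81 m/s².
Falls 42.0 m from rest: t = √(2·42.0/9.81) = 2.93 s; v = g·t = 28.7 m/s.
Total time = 1.63 + 2.93 = 4.56 s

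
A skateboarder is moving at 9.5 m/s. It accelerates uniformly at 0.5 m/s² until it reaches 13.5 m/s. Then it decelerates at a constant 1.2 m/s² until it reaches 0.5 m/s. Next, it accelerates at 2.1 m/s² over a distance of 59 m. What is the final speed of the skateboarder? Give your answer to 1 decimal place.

15.7 m/s

Phase 1 (accelerating): v₀ = 9.50 m/s, a = 0.5 m/s².
v = v₀ + at → t = (13.5 − 9.50) / 0.5 = 8.00 s
v² = v₀² + 2aΔx → Δx = (13.5² − 9.50²)/(2·0.5) = 92.0 m

Phase 2 (decelerating): v₀ = 13.5 m/s, a = -1.2 m/s².
v = v₀ + at → t = (0.5 − 13.5) / -1.2 = 10.8 s
v² = v₀² + 2aΔx → Δx = (0.5² − 13.5²)/(2·-1.2) = 75.8 m

Phase 3 (accelerating): v₀ = 0.500 m/s, a = 2.1 m/s².
v² = v₀² + 2aΔx = 0.500² + 2·2.1·59 = 248 → v = 15.7 m/s
t = (v − v₀)/a = (15.7 − 0.500)/2.1 = 7.26 s
Final speed = 15.7 m/s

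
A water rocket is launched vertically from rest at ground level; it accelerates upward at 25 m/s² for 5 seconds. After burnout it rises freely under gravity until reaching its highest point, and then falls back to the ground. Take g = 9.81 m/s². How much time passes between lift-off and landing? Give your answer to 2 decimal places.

32.78 s

Phase 1 (powered ascent): v₀ = 0 m/s, a = 25 m/s².
v = v₀ + at = 0 + (25)(5) = 125 m/s
Δx = v₀t + ½at² = 0·5 + 0.5·25·5² = 312 m

Phase 2 (coasting upward): v₀ = 125 m/s, a = -9.81 m/s².
v = v₀ + at → t = (0 − 125) / -9.81 = 12.7 s
v² = v₀² + 2aΔx → Δx = (0² − 125²)/(2·-9.81) = 796 m

Phase 3 (free fall): v₀ = 0 m/s, a = -9.81 m/s².
Falls 1110 m from rest: t = √(2·1110/9.81) = 15.0 s; v = g·t = 147 m/s.
Total time = 5.00 + 12.7 + 15.0 = 32.8 s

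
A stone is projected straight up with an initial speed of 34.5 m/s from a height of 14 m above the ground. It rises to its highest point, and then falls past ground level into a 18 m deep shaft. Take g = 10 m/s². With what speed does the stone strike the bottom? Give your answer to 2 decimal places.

Phase 1 (rising): v₀ = 34.5 m/s, a = -10 m/s².
v = v₀ + at → t = (0 − 34.5) / -10 = 3.45 s
v² = v₀² + 2aΔx → Δx = (0² − 34.5²)/(2·-10) = 59.5 m

Phase 2 (falling): v₀ = 0 m/s, a = -10 m/s².
Falls 91.5 m from rest: t = √(2·91.5/10) = 4.28 s; v = g·t = 42.8 m/s.
Final speed = 42.8 m/s

42.78 m/s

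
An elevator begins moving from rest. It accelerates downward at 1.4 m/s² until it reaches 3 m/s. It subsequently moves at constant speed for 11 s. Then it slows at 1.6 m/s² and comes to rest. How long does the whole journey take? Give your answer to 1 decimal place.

15.0 s

Phase 1 (accelerating): v₀ = 0 m/s, a = 1.4 m/s².
v = v₀ + at → t = (3 − 0) / 1.4 = 2.14 s
v² = v₀² + 2aΔx → Δx = (3² − 0²)/(2·1.4) = 3.21 m

Phase 2 (constant speed): v₀ = 3.00 m/s, a = 0 m/s².
v = v₀ + at = 3.00 + (0)(11) = 3.00 m/s
Δx = v₀t + ½at² = 3.00·11 + 0.5·0·11² = 33.0 m

Phase 3 (decelerating): v₀ = 3.00 m/s, a = -1.6 m/s².
v = v₀ + at → t = (0 − 3.00) / -1.6 = 1.88 s
v² = v₀² + 2aΔx → Δx = (0² − 3.00²)/(2·-1.6) = 2.81 m
Total time = 2.14 + 11.0 + 1.88 = 15.0 s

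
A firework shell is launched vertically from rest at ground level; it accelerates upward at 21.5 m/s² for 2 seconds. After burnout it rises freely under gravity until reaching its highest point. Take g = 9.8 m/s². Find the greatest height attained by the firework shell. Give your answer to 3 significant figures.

137 m

Phase 1 (powered ascent): v₀ = 0 m/s, a = 21.5 m/s².
v = v₀ + at = 0 + (21.5)(2) = 43.0 m/s
Δx = v₀t + ½at² = 0·2 + 0.5·21.5·2² = 43.0 m

Phase 2 (coasting upward): v₀ = 43.0 m/s, a = -9.8 m/s².
v = v₀ + at → t = (0 − 43.0) / -9.8 = 4.39 s
v² = v₀² + 2aΔx → Δx = (0² − 43.0²)/(2·-9.8) = 94.3 m
Maximum height = 43.0 + 94.3 = 137 m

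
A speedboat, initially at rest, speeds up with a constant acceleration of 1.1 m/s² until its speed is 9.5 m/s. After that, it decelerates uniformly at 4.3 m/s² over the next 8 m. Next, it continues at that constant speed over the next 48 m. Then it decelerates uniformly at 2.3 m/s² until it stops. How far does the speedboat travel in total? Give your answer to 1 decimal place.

101.7 m

Phase 1 (accelerating): v₀ = 0 m/s, a = 1.1 m/s².
v = v₀ + at → t = (9.5 − 0) / 1.1 = 8.64 s
v² = v₀² + 2aΔx → Δx = (9.5² − 0²)/(2·1.1) = 41.0 m

Phase 2 (decelerating): v₀ = 9.50 m/s, a = -4.3 m/s².
v² = v₀² + 2aΔx = 9.50² + 2·-4.3·8 = 21.5 → v = 4.63 m/s
t = (v − v₀)/a = (4.63 − 9.50)/-4.3 = 1.13 s

Phase 3 (constant speed): v₀ = 4.63 m/s, a = 0 m/s².
Constant speed: t = d/v = 48/4.63 = 10.4 s

Phase 4 (decelerating): v₀ = 4.63 m/s, a = -2.3 m/s².
v = v₀ + at → t = (0 − 4.63) / -2.3 = 2.01 s
v² = v₀² + 2aΔx → Δx = (0² − 4.63²)/(2·-2.3) = 4.66 m
Total distance = 41.0 + 8.00 + 48.0 + 4.66 = 102 m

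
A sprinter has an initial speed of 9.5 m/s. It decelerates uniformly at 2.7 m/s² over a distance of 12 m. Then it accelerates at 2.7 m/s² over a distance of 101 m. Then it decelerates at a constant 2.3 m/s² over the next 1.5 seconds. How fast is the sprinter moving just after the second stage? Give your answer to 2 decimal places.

23.89 m/s

Phase 1 (decelerating): v₀ = 9.50 m/s, a = -2.7 m/s².
v² = v₀² + 2aΔx = 9.50² + 2·-2.7·12 = 25.4 → v = 5.04 m/s
t = (v − v₀)/a = (5.04 − 9.50)/-2.7 = 1.65 s

Phase 2 (accelerating): v₀ = 5.04 m/s, a = 2.7 m/s².
v² = v₀² + 2aΔx = 5.04² + 2·2.7·101 = 571 → v = 23.9 m/s
t = (v − v₀)/a = (23.9 − 5.04)/2.7 = 6.98 s
Speed at end of phase 2 = 23.9 m/s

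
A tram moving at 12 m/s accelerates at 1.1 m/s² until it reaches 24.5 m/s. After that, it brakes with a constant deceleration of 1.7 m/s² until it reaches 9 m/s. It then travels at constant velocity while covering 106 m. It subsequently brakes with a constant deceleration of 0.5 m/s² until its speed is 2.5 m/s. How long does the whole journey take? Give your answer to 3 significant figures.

Phase 1 (accelerating): v₀ = 12.0 m/s, a = 1.1 m/s².
v = v₀ + at → t = (24.5 − 12.0) / 1.1 = 11.4 s
v² = v₀² + 2aΔx → Δx = (24.5² − 12.0²)/(2·1.1) = 207 m

Phase 2 (decelerating): v₀ = 24.5 m/s, a = -1.7 m/s².
v = v₀ + at → t = (9 − 24.5) / -1.7 = 9.12 s
v² = v₀² + 2aΔx → Δx = (9² − 24.5²)/(2·-1.7) = 153 m

Phase 3 (constant speed): v₀ = 9.00 m/s, a = 0 m/s².
Constant speed: t = d/v = 106/9.00 = 11.8 s

Phase 4 (decelerating): v₀ = 9.00 m/s, a = -0.5 m/s².
v = v₀ + at → t = (2.5 − 9.00) / -0.5 = 13.0 s
v² = v₀² + 2aΔx → Δx = (2.5² − 9.00²)/(2·-0.5) = 74.8 m
Total time = 11.4 + 9.12 + 11.8 + 13.0 = 45.3 s

45.3 s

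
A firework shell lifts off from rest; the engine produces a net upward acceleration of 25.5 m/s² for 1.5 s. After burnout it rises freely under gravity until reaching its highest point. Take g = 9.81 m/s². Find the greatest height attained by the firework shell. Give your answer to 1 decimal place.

Phase 1 (powered ascent): v₀ = 0 m/s, a = 25.5 m/s².
v = v₀ + at = 0 + (25.5)(1.5) = 38.2 m/s
Δx = v₀t + ½at² = 0·1.5 + 0.5·25.5·1.5² = 28.7 m

Phase 2 (coasting upward): v₀ = 38.2 m/s, a = -9.81 m/s².
v = v₀ + at → t = (0 − 38.2) / -9.81 = 3.90 s
v² = v₀² + 2aΔx → Δx = (0² − 38.2²)/(2·-9.81) = 74.6 m
Maximum height = 28.7 + 74.6 = 103 m

103.3 m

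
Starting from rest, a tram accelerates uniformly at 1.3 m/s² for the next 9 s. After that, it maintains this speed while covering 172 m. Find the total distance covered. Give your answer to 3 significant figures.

Phase 1 (accelerating): v₀ = 0 m/s, a = 1.3 m/s².
v = v₀ + at = 0 + (1.3)(9) = 11.7 m/s
Δx = v₀t + ½at² = 0·9 + 0.5·1.3·9² = 52.7 m

Phase 2 (constant speed): v₀ = 11.7 m/s, a = 0 m/s².
Constant speed: t = d/v = 172/11.7 = 14.7 s
Total distance = 52.7 + 172 = 225 m

225 m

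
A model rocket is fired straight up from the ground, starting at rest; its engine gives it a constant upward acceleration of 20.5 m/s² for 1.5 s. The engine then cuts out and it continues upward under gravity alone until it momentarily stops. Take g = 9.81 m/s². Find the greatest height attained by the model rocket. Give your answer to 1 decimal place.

71.3 m

Phase 1 (powered ascent): v₀ = 0 m/s, a = 20.5 m/s².
v = v₀ + at = 0 + (20.5)(1.5) = 30.8 m/s
Δx = v₀t + ½at² = 0·1.5 + 0.5·20.5·1.5² = 23.1 m

Phase 2 (coasting upward): v₀ = 30.8 m/s, a = -9.81 m/s².
v = v₀ + at → t = (0 − 30.8) / -9.81 = 3.13 s
v² = v₀² + 2aΔx → Δx = (0² − 30.8²)/(2·-9.81) = 48.2 m
Maximum height = 23.1 + 48.2 = 71.3 m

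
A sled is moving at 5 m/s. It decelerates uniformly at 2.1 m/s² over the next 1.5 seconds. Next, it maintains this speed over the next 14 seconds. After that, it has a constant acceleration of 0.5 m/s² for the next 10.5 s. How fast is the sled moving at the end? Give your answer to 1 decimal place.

Phase 1 (decelerating): v₀ = 5.00 m/s, a = -2.1 m/s².
v = v₀ + at = 5.00 + (-2.1)(1.5) = 1.85 m/s
Δx = v₀t + ½at² = 5.00·1.5 + 0.5·-2.1·1.5² = 5.14 m

Phase 2 (constant speed): v₀ = 1.85 m/s, a = 0 m/s².
v = v₀ + at = 1.85 + (0)(14) = 1.85 m/s
Δx = v₀t + ½at² = 1.85·14 + 0.5·0·14² = 25.9 m

Phase 3 (accelerating): v₀ = 1.85 m/s, a = 0.5 m/s².
v = v₀ + at = 1.85 + (0.5)(10.5) = 7.10 m/s
Δx = v₀t + ½at² = 1.85·10.5 + 0.5·0.5·10.5² = 47.0 m
Final speed = 7.10 m/s

7.1 m/s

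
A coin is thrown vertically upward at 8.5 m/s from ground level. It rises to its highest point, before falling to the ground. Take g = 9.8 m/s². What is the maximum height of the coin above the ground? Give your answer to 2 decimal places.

Phase 1 (rising): v₀ = 8.50 m/s, a = -9.8 m/s².
v = v₀ + at → t = (0 − 8.50) / -9.8 = 0.867 s
v² = v₀² + 2aΔx → Δx = (0² − 8.50²)/(2·-9.8) = 3.69 m
Maximum height = 3.69 m

3.69 m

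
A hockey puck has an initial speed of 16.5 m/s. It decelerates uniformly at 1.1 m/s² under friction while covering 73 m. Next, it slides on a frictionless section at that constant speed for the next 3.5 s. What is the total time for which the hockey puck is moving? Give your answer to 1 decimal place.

8.9 s

Phase 1 (decelerating): v₀ = 16.5 m/s, a = -1.1 m/s².
v² = v₀² + 2aΔx = 16.5² + 2·-1.1·73 = 112 → v = 10.6 m/s
t = (v − v₀)/a = (10.6 − 16.5)/-1.1 = 5.39 s

Phase 2 (constant speed): v₀ = 10.6 m/s, a = 0 m/s².
v = v₀ + at = 10.6 + (0)(3.5) = 10.6 m/s
Δx = v₀t + ½at² = 10.6·3.5 + 0.5·0·3.5² = 37.0 m
Total time = 5.39 + 3.50 = 8.89 s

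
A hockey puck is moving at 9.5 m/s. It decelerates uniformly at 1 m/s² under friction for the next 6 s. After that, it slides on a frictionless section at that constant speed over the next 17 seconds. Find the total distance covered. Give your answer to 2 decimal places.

98.50 m

Phase 1 (decelerating): v₀ = 9.50 m/s, a = -1 m/s².
v = v₀ + at = 9.50 + (-1)(6) = 3.50 m/s
Δx = v₀t + ½at² = 9.50·6 + 0.5·-1·6² = 39.0 m

Phase 2 (constant speed): v₀ = 3.50 m/s, a = 0 m/s².
v = v₀ + at = 3.50 + (0)(17) = 3.50 m/s
Δx = v₀t + ½at² = 3.50·17 + 0.5·0·17² = 59.5 m
Total distance = 39.0 + 59.5 = 98.5 m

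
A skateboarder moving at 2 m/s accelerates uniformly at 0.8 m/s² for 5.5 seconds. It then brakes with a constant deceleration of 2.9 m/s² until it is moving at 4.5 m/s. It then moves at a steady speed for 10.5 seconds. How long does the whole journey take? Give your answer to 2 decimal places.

Phase 1 (accelerating): v₀ = 2.00 m/s, a = 0.8 m/s².
v = v₀ + at = 2.00 + (0.8)(5.5) = 6.40 m/s
Δx = v₀t + ½at² = 2.00·5.5 + 0.5·0.8·5.5² = 23.1 m

Phase 2 (decelerating): v₀ = 6.40 m/s, a = -2.9 m/s².
v = v₀ + at → t = (4.5 − 6.40) / -2.9 = 0.655 s
v² = v₀² + 2aΔx → Δx = (4.5² − 6.40²)/(2·-2.9) = 3.57 m

Phase 3 (constant speed): v₀ = 4.50 m/s, a = 0 m/s².
v = v₀ + at = 4.50 + (0)(10.5) = 4.50 m/s
Δx = v₀t + ½at² = 4.50·10.5 + 0.5·0·10.5² = 47.2 m
Total time = 5.50 + 0.655 + 10.5 = 16.7 s

16.66 s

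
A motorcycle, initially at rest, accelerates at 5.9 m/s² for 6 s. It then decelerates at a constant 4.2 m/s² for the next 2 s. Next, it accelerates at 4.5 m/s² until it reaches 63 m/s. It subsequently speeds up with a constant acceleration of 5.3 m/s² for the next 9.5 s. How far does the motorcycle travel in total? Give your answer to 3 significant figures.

1370 m

Phase 1 (accelerating): v₀ = 0 m/s, a = 5.9 m/s².
v = v₀ + at = 0 + (5.9)(6) = 35.4 m/s
Δx = v₀t + ½at² = 0·6 + 0.5·5.9·6² = 106 m

Phase 2 (decelerating): v₀ = 35.4 m/s, a = -4.2 m/s².
v = v₀ + at = 35.4 + (-4.2)(2) = 27.0 m/s
Δx = v₀t + ½at² = 35.4·2 + 0.5·-4.2·2² = 62.4 m

Phase 3 (accelerating): v₀ = 27.0 m/s, a = 4.5 m/s².
v = v₀ + at → t = (63 − 27.0) / 4.5 = 8.00 s
v² = v₀² + 2aΔx → Δx = (63² − 27.0²)/(2·4.5) = 360 m

Phase 4 (accelerating): v₀ = 63.0 m/s, a = 5.3 m/s².
v = v₀ + at = 63.0 + (5.3)(9.5) = 113 m/s
Δx = v₀t + ½at² = 63.0·9.5 + 0.5·5.3·9.5² = 838 m
Total distance = 106 + 62.4 + 360 + 838 = 1370 m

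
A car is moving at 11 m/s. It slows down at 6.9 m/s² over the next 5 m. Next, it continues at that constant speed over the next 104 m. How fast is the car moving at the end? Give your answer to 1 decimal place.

7.2 m/s

Phase 1 (decelerating): v₀ = 11.0 m/s, a = -6.9 m/s².
v² = v₀² + 2aΔx = 11.0² + 2·-6.9·5 = 52.0 → v = 7.21 m/s
t = (v − v₀)/a = (7.21 − 11.0)/-6.9 = 0.549 s

Phase 2 (constant speed): v₀ = 7.21 m/s, a = 0 m/s².
Constant speed: t = d/v = 104/7.21 = 14.4 s
Final speed = 7.21 m/s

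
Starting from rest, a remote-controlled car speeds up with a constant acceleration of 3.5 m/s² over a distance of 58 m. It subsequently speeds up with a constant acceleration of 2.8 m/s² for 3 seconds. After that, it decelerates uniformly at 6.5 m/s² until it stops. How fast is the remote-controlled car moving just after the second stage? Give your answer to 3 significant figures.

28.5 m/s

Phase 1 (accelerating): v₀ = 0 m/s, a = 3.5 m/s².
v² = v₀² + 2aΔx = 0² + 2·3.5·58 = 406 → v = 20.1 m/s
t = (v − v₀)/a = (20.1 − 0)/3.5 = 5.76 s

Phase 2 (accelerating): v₀ = 20.1 m/s, a = 2.8 m/s².
v = v₀ + at = 20.1 + (2.8)(3) = 28.5 m/s
Δx = v₀t + ½at² = 20.1·3 + 0.5·2.8·3² = 73.0 m
Speed at end of phase 2 = 28.5 m/s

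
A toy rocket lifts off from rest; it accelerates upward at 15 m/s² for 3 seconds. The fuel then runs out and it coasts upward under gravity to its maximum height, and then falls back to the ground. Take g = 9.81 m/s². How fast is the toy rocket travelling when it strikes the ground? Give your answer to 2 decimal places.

Phase 1 (powered ascent): v₀ = 0 m/s, a = 15 m/s².
v = v₀ + at = 0 + (15)(3) = 45.0 m/s
Δx = v₀t + ½at² = 0·3 + 0.5·15·3² = 67.5 m

Phase 2 (coasting upward): v₀ = 45.0 m/s, a = -9.81 m/s².
v = v₀ + at → t = (0 − 45.0) / -9.81 = 4.59 s
v² = v₀² + 2aΔx → Δx = (0² − 45.0²)/(2·-9.81) = 103 m

Phase 3 (free fall): v₀ = 0 m/s, a = -9.81 m/s².
Falls 171 m from rest: t = √(2·171/9.81) = 5.90 s; v = g·t = 57.9 m/s.
Impact speed = 57.9 m/s

57.87 m/s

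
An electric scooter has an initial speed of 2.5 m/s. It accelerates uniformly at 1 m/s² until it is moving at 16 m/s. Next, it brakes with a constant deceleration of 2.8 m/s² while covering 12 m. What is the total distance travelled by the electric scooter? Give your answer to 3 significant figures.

137 m

Phase 1 (accelerating): v₀ = 2.50 m/s, a = 1 m/s².
v = v₀ + at → t = (16 − 2.50) / 1 = 13.5 s
v² = v₀² + 2aΔx → Δx = (16² − 2.50²)/(2·1) = 125 m

Phase 2 (decelerating): v₀ = 16.0 m/s, a = -2.8 m/s².
v² = v₀² + 2aΔx = 16.0² + 2·-2.8·12 = 189 → v = 13.7 m/s
t = (v − v₀)/a = (13.7 − 16.0)/-2.8 = 0.807 s
Total distance = 125 + 12.0 = 137 m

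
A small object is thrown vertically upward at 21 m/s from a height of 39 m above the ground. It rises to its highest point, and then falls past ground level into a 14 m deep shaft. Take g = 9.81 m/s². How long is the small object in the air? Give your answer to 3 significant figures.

6.06 s

Phase 1 (rising): v₀ = 21.0 m/s, a = -9.81 m/s².
v = v₀ + at → t = (0 − 21.0) / -9.81 = 2.14 s
v² = v₀² + 2aΔx → Δx = (0² − 21.0²)/(2·-9.81) = 22.5 m

Phase 2 (falling): v₀ = 0 m/s, a = -9.81 m/s².
Falls 75.5 m from rest: t = √(2·75.5/9.81) = 3.92 s; v = g·t = 38.5 m/s.
Total time = 2.14 + 3.92 = 6.06 s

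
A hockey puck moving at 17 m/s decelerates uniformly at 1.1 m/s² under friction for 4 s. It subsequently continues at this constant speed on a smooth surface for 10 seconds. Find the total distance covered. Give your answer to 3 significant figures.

Phase 1 (decelerating): v₀ = 17.0 m/s, a = -1.1 m/s².
v = v₀ + at = 17.0 + (-1.1)(4) = 12.6 m/s
Δx = v₀t + ½at² = 17.0·4 + 0.5·-1.1·4² = 59.2 m

Phase 2 (constant speed): v₀ = 12.6 m/s, a = 0 m/s².
v = v₀ + at = 12.6 + (0)(10) = 12.6 m/s
Δx = v₀t + ½at² = 12.6·10 + 0.5·0·10² = 126 m
Total distance = 59.2 + 126 = 185 m

185 m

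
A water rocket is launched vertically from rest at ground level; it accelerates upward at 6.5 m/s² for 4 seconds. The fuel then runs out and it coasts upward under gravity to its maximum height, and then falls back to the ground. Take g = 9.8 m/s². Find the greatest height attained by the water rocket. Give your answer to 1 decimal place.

86.5 m

Phase 1 (powered ascent): v₀ = 0 m/s, a = 6.5 m/s².
v = v₀ + at = 0 + (6.5)(4) = 26.0 m/s
Δx = v₀t + ½at² = 0·4 + 0.5·6.5·4² = 52.0 m

Phase 2 (coasting upward): v₀ = 26.0 m/s, a = -9.8 m/s².
v = v₀ + at → t = (0 − 26.0) / -9.8 = 2.65 s
v² = v₀² + 2aΔx → Δx = (0² − 26.0²)/(2·-9.8) = 34.5 m
Maximum height = 52.0 + 34.5 = 86.5 m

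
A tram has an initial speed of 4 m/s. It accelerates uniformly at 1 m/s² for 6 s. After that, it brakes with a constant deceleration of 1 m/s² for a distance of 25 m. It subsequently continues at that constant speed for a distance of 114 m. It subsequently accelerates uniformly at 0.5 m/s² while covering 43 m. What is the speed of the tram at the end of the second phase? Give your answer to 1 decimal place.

7.1 m/s

Phase 1 (accelerating): v₀ = 4.00 m/s, a = 1 m/s².
v = v₀ + at = 4.00 + (1)(6) = 10.0 m/s
Δx = v₀t + ½at² = 4.00·6 + 0.5·1·6² = 42.0 m

Phase 2 (decelerating): v₀ = 10.0 m/s, a = -1 m/s².
v² = v₀² + 2aΔx = 10.0² + 2·-1·25 = 50.0 → v = 7.07 m/s
t = (v − v₀)/a = (7.07 − 10.0)/-1 = 2.93 s
Speed at end of phase 2 = 7.07 m/s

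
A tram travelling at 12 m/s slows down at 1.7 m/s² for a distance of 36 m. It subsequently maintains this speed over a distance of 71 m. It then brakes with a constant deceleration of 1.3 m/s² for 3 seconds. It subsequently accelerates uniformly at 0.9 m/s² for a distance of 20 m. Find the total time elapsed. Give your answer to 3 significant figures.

28.5 s

Phase 1 (decelerating): v₀ = 12.0 m/s, a = -1.7 m/s².
v² = v₀² + 2aΔx = 12.0² + 2·-1.7·36 = 21.6 → v = 4.65 m/s
t = (v − v₀)/a = (4.65 − 12.0)/-1.7 = 4.32 s

Phase 2 (constant speed): v₀ = 4.65 m/s, a = 0 m/s².
Constant speed: t = d/v = 71/4.65 = 15.3 s

Phase 3 (decelerating): v₀ = 4.65 m/s, a = -1.3 m/s².
v = v₀ + at = 4.65 + (-1.3)(3) = 0.748 m/s
Δx = v₀t + ½at² = 4.65·3 + 0.5·-1.3·3² = 8.09 m

Phase 4 (accelerating): v₀ = 0.748 m/s, a = 0.9 m/s².
v² = v₀² + 2aΔx = 0.748² + 2·0.9·20 = 36.6 → v = 6.05 m/s
t = (v − v₀)/a = (6.05 − 0.748)/0.9 = 5.89 s
Total time = 4.32 + 15.3 + 3.00 + 5.89 = 28.5 s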